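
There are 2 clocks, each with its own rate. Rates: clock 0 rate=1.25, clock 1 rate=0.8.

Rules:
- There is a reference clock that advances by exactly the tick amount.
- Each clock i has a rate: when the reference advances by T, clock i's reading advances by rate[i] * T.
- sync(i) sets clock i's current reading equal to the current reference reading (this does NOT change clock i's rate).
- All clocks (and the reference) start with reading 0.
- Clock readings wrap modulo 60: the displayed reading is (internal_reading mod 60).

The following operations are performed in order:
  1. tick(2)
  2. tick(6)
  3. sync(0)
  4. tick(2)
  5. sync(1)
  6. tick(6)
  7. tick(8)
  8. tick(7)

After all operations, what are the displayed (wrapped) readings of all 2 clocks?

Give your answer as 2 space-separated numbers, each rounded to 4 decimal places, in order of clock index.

After op 1 tick(2): ref=2.0000 raw=[2.5000 1.6000]
After op 2 tick(6): ref=8.0000 raw=[10.0000 6.4000]
After op 3 sync(0): ref=8.0000 raw=[8.0000 6.4000]
After op 4 tick(2): ref=10.0000 raw=[10.5000 8.0000]
After op 5 sync(1): ref=10.0000 raw=[10.5000 10.0000]
After op 6 tick(6): ref=16.0000 raw=[18.0000 14.8000]
After op 7 tick(8): ref=24.0000 raw=[28.0000 21.2000]
After op 8 tick(7): ref=31.0000 raw=[36.7500 26.8000]
Wrap final raw readings (mod 60): 36.7500 mod 60 = 36.7500; 26.8000 mod 60 = 26.8000

Answer: 36.7500 26.8000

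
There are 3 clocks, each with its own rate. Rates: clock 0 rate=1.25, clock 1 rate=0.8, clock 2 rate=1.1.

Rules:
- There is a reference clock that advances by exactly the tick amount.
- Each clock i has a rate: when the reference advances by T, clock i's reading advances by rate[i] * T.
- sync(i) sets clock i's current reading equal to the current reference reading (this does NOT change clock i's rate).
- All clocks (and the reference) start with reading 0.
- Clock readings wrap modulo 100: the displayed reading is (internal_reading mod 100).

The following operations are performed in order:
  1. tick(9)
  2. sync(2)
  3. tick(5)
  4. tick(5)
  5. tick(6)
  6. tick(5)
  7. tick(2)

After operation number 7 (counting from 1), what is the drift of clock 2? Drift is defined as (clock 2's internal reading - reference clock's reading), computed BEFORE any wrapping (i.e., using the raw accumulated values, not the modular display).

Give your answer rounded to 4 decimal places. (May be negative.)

After op 1 tick(9): ref=9.0000 raw=[11.2500 7.2000 9.9000]
After op 2 sync(2): ref=9.0000 raw=[11.2500 7.2000 9.0000]
After op 3 tick(5): ref=14.0000 raw=[17.5000 11.2000 14.5000]
After op 4 tick(5): ref=19.0000 raw=[23.7500 15.2000 20.0000]
After op 5 tick(6): ref=25.0000 raw=[31.2500 20.0000 26.6000]
After op 6 tick(5): ref=30.0000 raw=[37.5000 24.0000 32.1000]
After op 7 tick(2): ref=32.0000 raw=[40.0000 25.6000 34.3000]
Drift of clock 2 after op 7: 34.3000 - 32.0000 = 2.3000

Answer: 2.3000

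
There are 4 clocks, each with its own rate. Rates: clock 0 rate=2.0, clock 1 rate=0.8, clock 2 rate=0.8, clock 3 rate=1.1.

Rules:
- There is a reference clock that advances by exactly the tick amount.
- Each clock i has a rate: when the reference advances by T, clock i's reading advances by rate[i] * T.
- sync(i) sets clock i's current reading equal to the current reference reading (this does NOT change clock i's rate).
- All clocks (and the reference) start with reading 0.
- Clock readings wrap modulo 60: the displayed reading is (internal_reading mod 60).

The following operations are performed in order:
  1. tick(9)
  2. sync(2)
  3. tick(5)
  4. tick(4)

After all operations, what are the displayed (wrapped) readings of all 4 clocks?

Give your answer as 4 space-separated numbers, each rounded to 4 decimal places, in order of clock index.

After op 1 tick(9): ref=9.0000 raw=[18.0000 7.2000 7.2000 9.9000]
After op 2 sync(2): ref=9.0000 raw=[18.0000 7.2000 9.0000 9.9000]
After op 3 tick(5): ref=14.0000 raw=[28.0000 11.2000 13.0000 15.4000]
After op 4 tick(4): ref=18.0000 raw=[36.0000 14.4000 16.2000 19.8000]
Wrap final raw readings (mod 60): 36.0000 mod 60 = 36.0000; 14.4000 mod 60 = 14.4000; 16.2000 mod 60 = 16.2000; 19.8000 mod 60 = 19.8000

Answer: 36.0000 14.4000 16.2000 19.8000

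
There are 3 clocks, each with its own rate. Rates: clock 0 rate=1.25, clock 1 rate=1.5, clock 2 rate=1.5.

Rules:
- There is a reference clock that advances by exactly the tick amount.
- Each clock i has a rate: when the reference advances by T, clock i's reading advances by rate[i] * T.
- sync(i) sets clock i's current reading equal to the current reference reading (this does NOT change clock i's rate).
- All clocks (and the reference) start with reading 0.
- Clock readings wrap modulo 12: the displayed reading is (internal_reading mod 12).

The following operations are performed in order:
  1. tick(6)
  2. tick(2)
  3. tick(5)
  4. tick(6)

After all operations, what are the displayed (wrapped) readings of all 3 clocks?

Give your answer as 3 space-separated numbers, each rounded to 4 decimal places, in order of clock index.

After op 1 tick(6): ref=6.0000 raw=[7.5000 9.0000 9.0000]
After op 2 tick(2): ref=8.0000 raw=[10.0000 12.0000 12.0000]
After op 3 tick(5): ref=13.0000 raw=[16.2500 19.5000 19.5000]
After op 4 tick(6): ref=19.0000 raw=[23.7500 28.5000 28.5000]
Wrap final raw readings (mod 12): 23.7500 mod 12 = 11.7500; 28.5000 mod 12 = 4.5000; 28.5000 mod 12 = 4.5000

Answer: 11.7500 4.5000 4.5000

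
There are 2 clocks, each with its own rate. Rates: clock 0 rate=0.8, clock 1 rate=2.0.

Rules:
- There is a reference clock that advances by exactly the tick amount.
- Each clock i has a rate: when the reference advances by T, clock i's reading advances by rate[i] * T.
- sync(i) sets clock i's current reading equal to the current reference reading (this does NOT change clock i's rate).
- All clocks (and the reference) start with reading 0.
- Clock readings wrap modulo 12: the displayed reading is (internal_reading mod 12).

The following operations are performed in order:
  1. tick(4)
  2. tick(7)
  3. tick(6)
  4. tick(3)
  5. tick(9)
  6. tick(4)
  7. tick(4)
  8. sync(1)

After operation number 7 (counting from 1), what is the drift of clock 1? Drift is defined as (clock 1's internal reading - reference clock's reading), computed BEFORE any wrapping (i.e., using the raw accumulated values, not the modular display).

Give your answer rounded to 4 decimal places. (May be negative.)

After op 1 tick(4): ref=4.0000 raw=[3.2000 8.0000]
After op 2 tick(7): ref=11.0000 raw=[8.8000 22.0000]
After op 3 tick(6): ref=17.0000 raw=[13.6000 34.0000]
After op 4 tick(3): ref=20.0000 raw=[16.0000 40.0000]
After op 5 tick(9): ref=29.0000 raw=[23.2000 58.0000]
After op 6 tick(4): ref=33.0000 raw=[26.4000 66.0000]
After op 7 tick(4): ref=37.0000 raw=[29.6000 74.0000]
Drift of clock 1 after op 7: 74.0000 - 37.0000 = 37.0000

Answer: 37.0000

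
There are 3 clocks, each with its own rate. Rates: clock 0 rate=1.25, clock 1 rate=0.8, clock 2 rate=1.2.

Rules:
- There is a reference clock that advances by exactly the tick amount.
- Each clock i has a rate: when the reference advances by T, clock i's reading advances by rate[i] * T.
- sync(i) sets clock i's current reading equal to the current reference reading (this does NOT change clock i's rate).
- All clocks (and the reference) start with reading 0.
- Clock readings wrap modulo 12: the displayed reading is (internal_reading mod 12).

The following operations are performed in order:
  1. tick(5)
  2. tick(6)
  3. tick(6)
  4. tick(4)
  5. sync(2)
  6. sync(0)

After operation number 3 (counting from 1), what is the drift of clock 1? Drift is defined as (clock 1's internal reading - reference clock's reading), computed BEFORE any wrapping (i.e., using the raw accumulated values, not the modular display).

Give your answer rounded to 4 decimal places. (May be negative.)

After op 1 tick(5): ref=5.0000 raw=[6.2500 4.0000 6.0000]
After op 2 tick(6): ref=11.0000 raw=[13.7500 8.8000 13.2000]
After op 3 tick(6): ref=17.0000 raw=[21.2500 13.6000 20.4000]
Drift of clock 1 after op 3: 13.6000 - 17.0000 = -3.4000

Answer: -3.4000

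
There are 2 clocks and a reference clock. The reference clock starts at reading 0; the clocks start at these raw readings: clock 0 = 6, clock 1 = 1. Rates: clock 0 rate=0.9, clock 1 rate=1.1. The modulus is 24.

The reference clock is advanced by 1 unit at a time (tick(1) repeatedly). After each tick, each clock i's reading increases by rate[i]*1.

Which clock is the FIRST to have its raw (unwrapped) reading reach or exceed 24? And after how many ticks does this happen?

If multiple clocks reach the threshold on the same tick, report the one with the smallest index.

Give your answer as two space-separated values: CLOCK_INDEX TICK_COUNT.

clock 0: start=6, rate=0.9, needs 24-6 = 18; ticks = ceil(18/0.9) = ceil(20.0000) = 20; reading at tick 20 = 6 + 0.9*20 = 24.0000
clock 1: start=1, rate=1.1, needs 24-1 = 23; ticks = ceil(23/1.1) = ceil(20.9091) = 21; reading at tick 21 = 1 + 1.1*21 = 24.1000
Minimum tick count = 20; winners = [0]; smallest index = 0

Answer: 0 20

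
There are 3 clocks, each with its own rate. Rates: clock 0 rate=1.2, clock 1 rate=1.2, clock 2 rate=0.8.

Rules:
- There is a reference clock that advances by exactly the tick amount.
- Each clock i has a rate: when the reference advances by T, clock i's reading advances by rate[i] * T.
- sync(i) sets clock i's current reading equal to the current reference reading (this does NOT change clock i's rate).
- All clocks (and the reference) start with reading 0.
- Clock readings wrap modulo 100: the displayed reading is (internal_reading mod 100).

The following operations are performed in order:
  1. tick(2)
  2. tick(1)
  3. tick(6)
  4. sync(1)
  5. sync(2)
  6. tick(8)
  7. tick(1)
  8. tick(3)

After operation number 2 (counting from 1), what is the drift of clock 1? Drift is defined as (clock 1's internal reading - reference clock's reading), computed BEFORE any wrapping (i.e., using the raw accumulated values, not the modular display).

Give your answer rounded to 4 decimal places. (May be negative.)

Answer: 0.6000

Derivation:
After op 1 tick(2): ref=2.0000 raw=[2.4000 2.4000 1.6000]
After op 2 tick(1): ref=3.0000 raw=[3.6000 3.6000 2.4000]
Drift of clock 1 after op 2: 3.6000 - 3.0000 = 0.6000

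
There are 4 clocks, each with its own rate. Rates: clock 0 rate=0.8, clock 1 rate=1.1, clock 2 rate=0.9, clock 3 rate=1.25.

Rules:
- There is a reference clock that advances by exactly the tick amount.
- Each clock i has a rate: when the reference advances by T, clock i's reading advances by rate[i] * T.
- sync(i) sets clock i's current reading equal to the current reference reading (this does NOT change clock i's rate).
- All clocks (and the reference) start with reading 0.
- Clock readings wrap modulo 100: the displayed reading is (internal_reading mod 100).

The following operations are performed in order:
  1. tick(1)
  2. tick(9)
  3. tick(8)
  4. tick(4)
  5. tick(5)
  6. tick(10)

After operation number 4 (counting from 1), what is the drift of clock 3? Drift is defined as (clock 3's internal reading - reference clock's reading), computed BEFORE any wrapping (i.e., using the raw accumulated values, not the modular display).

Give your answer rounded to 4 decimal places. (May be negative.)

After op 1 tick(1): ref=1.0000 raw=[0.8000 1.1000 0.9000 1.2500]
After op 2 tick(9): ref=10.0000 raw=[8.0000 11.0000 9.0000 12.5000]
After op 3 tick(8): ref=18.0000 raw=[14.4000 19.8000 16.2000 22.5000]
After op 4 tick(4): ref=22.0000 raw=[17.6000 24.2000 19.8000 27.5000]
Drift of clock 3 after op 4: 27.5000 - 22.0000 = 5.5000

Answer: 5.5000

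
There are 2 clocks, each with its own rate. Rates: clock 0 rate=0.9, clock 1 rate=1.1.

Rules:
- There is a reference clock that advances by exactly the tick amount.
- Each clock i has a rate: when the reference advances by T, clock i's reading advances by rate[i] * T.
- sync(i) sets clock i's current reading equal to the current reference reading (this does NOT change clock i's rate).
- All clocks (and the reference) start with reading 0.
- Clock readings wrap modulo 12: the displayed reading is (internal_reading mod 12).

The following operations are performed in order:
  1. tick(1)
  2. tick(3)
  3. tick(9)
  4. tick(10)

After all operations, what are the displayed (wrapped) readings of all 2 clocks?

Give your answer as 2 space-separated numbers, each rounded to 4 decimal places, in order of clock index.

After op 1 tick(1): ref=1.0000 raw=[0.9000 1.1000]
After op 2 tick(3): ref=4.0000 raw=[3.6000 4.4000]
After op 3 tick(9): ref=13.0000 raw=[11.7000 14.3000]
After op 4 tick(10): ref=23.0000 raw=[20.7000 25.3000]
Wrap final raw readings (mod 12): 20.7000 mod 12 = 8.7000; 25.3000 mod 12 = 1.3000

Answer: 8.7000 1.3000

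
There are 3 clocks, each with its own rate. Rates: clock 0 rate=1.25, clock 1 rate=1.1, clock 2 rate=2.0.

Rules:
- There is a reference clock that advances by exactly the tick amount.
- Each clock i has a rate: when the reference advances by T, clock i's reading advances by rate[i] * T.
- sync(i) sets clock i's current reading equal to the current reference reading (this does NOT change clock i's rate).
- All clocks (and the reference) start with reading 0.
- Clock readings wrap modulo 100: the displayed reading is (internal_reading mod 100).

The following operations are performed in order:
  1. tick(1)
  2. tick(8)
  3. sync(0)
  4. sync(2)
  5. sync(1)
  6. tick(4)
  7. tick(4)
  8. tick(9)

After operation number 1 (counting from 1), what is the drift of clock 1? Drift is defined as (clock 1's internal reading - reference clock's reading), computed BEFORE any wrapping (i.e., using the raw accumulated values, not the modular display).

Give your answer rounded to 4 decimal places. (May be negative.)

After op 1 tick(1): ref=1.0000 raw=[1.2500 1.1000 2.0000]
Drift of clock 1 after op 1: 1.1000 - 1.0000 = 0.1000

Answer: 0.1000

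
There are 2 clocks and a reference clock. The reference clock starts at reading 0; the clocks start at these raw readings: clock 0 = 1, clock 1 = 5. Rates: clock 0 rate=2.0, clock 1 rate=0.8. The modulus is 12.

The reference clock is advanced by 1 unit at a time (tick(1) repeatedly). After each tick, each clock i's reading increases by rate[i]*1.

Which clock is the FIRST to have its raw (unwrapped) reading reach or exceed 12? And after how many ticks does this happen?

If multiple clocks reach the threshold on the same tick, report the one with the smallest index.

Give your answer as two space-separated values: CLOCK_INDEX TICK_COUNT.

Answer: 0 6

Derivation:
clock 0: start=1, rate=2.0, needs 12-1 = 11; ticks = ceil(11/2.0) = ceil(5.5000) = 6; reading at tick 6 = 1 + 2.0*6 = 13.0000
clock 1: start=5, rate=0.8, needs 12-5 = 7; ticks = ceil(7/0.8) = ceil(8.7500) = 9; reading at tick 9 = 5 + 0.8*9 = 12.2000
Minimum tick count = 6; winners = [0]; smallest index = 0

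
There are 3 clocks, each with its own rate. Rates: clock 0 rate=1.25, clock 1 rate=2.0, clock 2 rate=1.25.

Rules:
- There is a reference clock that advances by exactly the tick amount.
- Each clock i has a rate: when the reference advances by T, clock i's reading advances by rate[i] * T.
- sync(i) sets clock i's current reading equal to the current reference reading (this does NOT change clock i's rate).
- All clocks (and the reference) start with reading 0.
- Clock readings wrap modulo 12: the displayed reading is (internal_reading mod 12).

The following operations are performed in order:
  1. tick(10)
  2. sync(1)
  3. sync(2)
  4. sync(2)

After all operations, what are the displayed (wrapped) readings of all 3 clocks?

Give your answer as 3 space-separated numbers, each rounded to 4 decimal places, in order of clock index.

Answer: 0.5000 10.0000 10.0000

Derivation:
After op 1 tick(10): ref=10.0000 raw=[12.5000 20.0000 12.5000]
After op 2 sync(1): ref=10.0000 raw=[12.5000 10.0000 12.5000]
After op 3 sync(2): ref=10.0000 raw=[12.5000 10.0000 10.0000]
After op 4 sync(2): ref=10.0000 raw=[12.5000 10.0000 10.0000]
Wrap final raw readings (mod 12): 12.5000 mod 12 = 0.5000; 10.0000 mod 12 = 10.0000; 10.0000 mod 12 = 10.0000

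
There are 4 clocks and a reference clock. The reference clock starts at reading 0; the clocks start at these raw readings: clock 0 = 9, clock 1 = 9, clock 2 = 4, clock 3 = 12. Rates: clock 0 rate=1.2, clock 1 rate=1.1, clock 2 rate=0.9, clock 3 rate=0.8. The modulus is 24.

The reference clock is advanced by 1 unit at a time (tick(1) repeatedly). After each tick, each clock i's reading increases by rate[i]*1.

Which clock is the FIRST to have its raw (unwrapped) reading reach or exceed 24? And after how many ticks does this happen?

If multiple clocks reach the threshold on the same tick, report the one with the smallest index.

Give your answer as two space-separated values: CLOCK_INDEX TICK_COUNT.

clock 0: start=9, rate=1.2, needs 24-9 = 15; ticks = ceil(15/1.2) = ceil(12.5000) = 13; reading at tick 13 = 9 + 1.2*13 = 24.6000
clock 1: start=9, rate=1.1, needs 24-9 = 15; ticks = ceil(15/1.1) = ceil(13.6364) = 14; reading at tick 14 = 9 + 1.1*14 = 24.4000
clock 2: start=4, rate=0.9, needs 24-4 = 20; ticks = ceil(20/0.9) = ceil(22.2222) = 23; reading at tick 23 = 4 + 0.9*23 = 24.7000
clock 3: start=12, rate=0.8, needs 24-12 = 12; ticks = ceil(12/0.8) = ceil(15.0000) = 15; reading at tick 15 = 12 + 0.8*15 = 24.0000
Minimum tick count = 13; winners = [0]; smallest index = 0

Answer: 0 13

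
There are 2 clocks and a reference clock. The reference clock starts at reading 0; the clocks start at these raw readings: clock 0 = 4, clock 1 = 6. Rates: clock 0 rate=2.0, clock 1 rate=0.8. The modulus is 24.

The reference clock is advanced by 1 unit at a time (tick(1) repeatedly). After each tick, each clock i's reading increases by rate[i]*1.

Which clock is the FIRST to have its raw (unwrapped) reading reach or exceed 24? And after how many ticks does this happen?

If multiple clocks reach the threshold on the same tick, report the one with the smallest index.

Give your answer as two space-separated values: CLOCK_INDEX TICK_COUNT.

Answer: 0 10

Derivation:
clock 0: start=4, rate=2.0, needs 24-4 = 20; ticks = ceil(20/2.0) = ceil(10.0000) = 10; reading at tick 10 = 4 + 2.0*10 = 24.0000
clock 1: start=6, rate=0.8, needs 24-6 = 18; ticks = ceil(18/0.8) = ceil(22.5000) = 23; reading at tick 23 = 6 + 0.8*23 = 24.4000
Minimum tick count = 10; winners = [0]; smallest index = 0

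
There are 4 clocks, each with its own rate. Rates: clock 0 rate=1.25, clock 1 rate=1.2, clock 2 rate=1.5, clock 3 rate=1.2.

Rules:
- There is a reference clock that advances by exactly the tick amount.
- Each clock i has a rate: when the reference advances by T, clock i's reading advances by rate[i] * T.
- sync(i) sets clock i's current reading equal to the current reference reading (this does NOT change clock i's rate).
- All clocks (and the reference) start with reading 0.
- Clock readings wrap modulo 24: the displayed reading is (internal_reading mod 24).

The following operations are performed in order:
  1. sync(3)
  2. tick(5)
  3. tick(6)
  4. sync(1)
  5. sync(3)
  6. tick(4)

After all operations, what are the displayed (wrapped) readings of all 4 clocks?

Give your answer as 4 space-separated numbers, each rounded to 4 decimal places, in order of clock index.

Answer: 18.7500 15.8000 22.5000 15.8000

Derivation:
After op 1 sync(3): ref=0.0000 raw=[0.0000 0.0000 0.0000 0.0000]
After op 2 tick(5): ref=5.0000 raw=[6.2500 6.0000 7.5000 6.0000]
After op 3 tick(6): ref=11.0000 raw=[13.7500 13.2000 16.5000 13.2000]
After op 4 sync(1): ref=11.0000 raw=[13.7500 11.0000 16.5000 13.2000]
After op 5 sync(3): ref=11.0000 raw=[13.7500 11.0000 16.5000 11.0000]
After op 6 tick(4): ref=15.0000 raw=[18.7500 15.8000 22.5000 15.8000]
Wrap final raw readings (mod 24): 18.7500 mod 24 = 18.7500; 15.8000 mod 24 = 15.8000; 22.5000 mod 24 = 22.5000; 15.8000 mod 24 = 15.8000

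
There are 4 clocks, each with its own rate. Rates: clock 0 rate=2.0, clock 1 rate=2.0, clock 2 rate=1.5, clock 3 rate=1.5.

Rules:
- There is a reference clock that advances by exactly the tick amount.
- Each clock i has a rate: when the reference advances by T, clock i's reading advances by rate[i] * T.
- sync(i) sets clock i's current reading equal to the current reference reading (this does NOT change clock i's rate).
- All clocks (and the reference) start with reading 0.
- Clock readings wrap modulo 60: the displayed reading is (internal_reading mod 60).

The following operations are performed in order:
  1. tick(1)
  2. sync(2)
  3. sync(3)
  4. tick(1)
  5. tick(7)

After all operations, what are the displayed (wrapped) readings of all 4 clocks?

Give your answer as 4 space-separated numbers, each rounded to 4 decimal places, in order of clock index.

After op 1 tick(1): ref=1.0000 raw=[2.0000 2.0000 1.5000 1.5000]
After op 2 sync(2): ref=1.0000 raw=[2.0000 2.0000 1.0000 1.5000]
After op 3 sync(3): ref=1.0000 raw=[2.0000 2.0000 1.0000 1.0000]
After op 4 tick(1): ref=2.0000 raw=[4.0000 4.0000 2.5000 2.5000]
After op 5 tick(7): ref=9.0000 raw=[18.0000 18.0000 13.0000 13.0000]
Wrap final raw readings (mod 60): 18.0000 mod 60 = 18.0000; 18.0000 mod 60 = 18.0000; 13.0000 mod 60 = 13.0000; 13.0000 mod 60 = 13.0000

Answer: 18.0000 18.0000 13.0000 13.0000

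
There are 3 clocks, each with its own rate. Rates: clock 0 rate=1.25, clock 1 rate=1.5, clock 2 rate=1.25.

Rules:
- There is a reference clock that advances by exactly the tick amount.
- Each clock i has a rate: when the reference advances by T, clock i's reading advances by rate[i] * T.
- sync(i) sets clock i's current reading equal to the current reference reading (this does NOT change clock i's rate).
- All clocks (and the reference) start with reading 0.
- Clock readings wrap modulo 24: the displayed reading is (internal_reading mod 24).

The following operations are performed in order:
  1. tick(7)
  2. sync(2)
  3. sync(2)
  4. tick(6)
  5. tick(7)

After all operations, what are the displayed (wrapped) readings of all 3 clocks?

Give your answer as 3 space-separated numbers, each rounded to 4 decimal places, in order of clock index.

Answer: 1.0000 6.0000 23.2500

Derivation:
After op 1 tick(7): ref=7.0000 raw=[8.7500 10.5000 8.7500]
After op 2 sync(2): ref=7.0000 raw=[8.7500 10.5000 7.0000]
After op 3 sync(2): ref=7.0000 raw=[8.7500 10.5000 7.0000]
After op 4 tick(6): ref=13.0000 raw=[16.2500 19.5000 14.5000]
After op 5 tick(7): ref=20.0000 raw=[25.0000 30.0000 23.2500]
Wrap final raw readings (mod 24): 25.0000 mod 24 = 1.0000; 30.0000 mod 24 = 6.0000; 23.2500 mod 24 = 23.2500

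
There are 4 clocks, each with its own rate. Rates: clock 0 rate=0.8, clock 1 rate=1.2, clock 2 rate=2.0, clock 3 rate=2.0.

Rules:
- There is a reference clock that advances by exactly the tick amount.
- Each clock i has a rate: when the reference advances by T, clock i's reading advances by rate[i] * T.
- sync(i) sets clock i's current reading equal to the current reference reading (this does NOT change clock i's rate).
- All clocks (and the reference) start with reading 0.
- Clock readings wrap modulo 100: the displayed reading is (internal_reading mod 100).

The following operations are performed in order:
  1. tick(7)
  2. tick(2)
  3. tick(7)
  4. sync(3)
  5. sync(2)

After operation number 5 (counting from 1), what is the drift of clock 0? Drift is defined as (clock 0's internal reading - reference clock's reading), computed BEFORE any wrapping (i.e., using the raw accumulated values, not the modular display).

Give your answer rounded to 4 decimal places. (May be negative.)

Answer: -3.2000

Derivation:
After op 1 tick(7): ref=7.0000 raw=[5.6000 8.4000 14.0000 14.0000]
After op 2 tick(2): ref=9.0000 raw=[7.2000 10.8000 18.0000 18.0000]
After op 3 tick(7): ref=16.0000 raw=[12.8000 19.2000 32.0000 32.0000]
After op 4 sync(3): ref=16.0000 raw=[12.8000 19.2000 32.0000 16.0000]
After op 5 sync(2): ref=16.0000 raw=[12.8000 19.2000 16.0000 16.0000]
Drift of clock 0 after op 5: 12.8000 - 16.0000 = -3.2000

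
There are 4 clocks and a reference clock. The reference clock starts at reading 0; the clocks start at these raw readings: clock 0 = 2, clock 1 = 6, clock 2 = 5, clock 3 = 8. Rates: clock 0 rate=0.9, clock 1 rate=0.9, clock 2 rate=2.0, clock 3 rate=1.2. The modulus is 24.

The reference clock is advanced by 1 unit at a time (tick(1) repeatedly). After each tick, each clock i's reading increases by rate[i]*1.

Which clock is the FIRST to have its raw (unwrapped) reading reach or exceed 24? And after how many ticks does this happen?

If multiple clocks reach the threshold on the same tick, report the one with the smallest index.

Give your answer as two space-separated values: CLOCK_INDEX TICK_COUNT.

Answer: 2 10

Derivation:
clock 0: start=2, rate=0.9, needs 24-2 = 22; ticks = ceil(22/0.9) = ceil(24.4444) = 25; reading at tick 25 = 2 + 0.9*25 = 24.5000
clock 1: start=6, rate=0.9, needs 24-6 = 18; ticks = ceil(18/0.9) = ceil(20.0000) = 20; reading at tick 20 = 6 + 0.9*20 = 24.0000
clock 2: start=5, rate=2.0, needs 24-5 = 19; ticks = ceil(19/2.0) = ceil(9.5000) = 10; reading at tick 10 = 5 + 2.0*10 = 25.0000
clock 3: start=8, rate=1.2, needs 24-8 = 16; ticks = ceil(16/1.2) = ceil(13.3333) = 14; reading at tick 14 = 8 + 1.2*14 = 24.8000
Minimum tick count = 10; winners = [2]; smallest index = 2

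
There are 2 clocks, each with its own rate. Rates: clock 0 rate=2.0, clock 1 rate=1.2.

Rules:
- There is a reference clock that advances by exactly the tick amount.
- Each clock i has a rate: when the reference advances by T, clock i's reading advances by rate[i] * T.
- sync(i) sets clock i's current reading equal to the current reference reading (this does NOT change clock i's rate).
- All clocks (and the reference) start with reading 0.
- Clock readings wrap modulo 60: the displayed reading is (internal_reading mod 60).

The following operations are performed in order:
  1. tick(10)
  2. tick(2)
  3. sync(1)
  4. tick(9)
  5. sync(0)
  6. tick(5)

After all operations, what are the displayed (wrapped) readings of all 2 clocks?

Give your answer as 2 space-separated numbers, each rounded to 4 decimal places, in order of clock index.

After op 1 tick(10): ref=10.0000 raw=[20.0000 12.0000]
After op 2 tick(2): ref=12.0000 raw=[24.0000 14.4000]
After op 3 sync(1): ref=12.0000 raw=[24.0000 12.0000]
After op 4 tick(9): ref=21.0000 raw=[42.0000 22.8000]
After op 5 sync(0): ref=21.0000 raw=[21.0000 22.8000]
After op 6 tick(5): ref=26.0000 raw=[31.0000 28.8000]
Wrap final raw readings (mod 60): 31.0000 mod 60 = 31.0000; 28.8000 mod 60 = 28.8000

Answer: 31.0000 28.8000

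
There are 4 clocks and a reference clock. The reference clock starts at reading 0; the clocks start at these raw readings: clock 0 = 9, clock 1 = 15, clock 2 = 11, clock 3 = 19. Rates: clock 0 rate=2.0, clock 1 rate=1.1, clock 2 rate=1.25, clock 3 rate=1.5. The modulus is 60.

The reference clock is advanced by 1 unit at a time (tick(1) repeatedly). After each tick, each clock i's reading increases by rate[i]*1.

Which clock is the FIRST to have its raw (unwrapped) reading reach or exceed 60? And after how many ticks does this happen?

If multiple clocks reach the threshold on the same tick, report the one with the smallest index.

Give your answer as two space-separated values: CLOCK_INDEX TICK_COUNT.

Answer: 0 26

Derivation:
clock 0: start=9, rate=2.0, needs 60-9 = 51; ticks = ceil(51/2.0) = ceil(25.5000) = 26; reading at tick 26 = 9 + 2.0*26 = 61.0000
clock 1: start=15, rate=1.1, needs 60-15 = 45; ticks = ceil(45/1.1) = ceil(40.9091) = 41; reading at tick 41 = 15 + 1.1*41 = 60.1000
clock 2: start=11, rate=1.25, needs 60-11 = 49; ticks = ceil(49/1.25) = ceil(39.2000) = 40; reading at tick 40 = 11 + 1.25*40 = 61.0000
clock 3: start=19, rate=1.5, needs 60-19 = 41; ticks = ceil(41/1.5) = ceil(27.3333) = 28; reading at tick 28 = 19 + 1.5*28 = 61.0000
Minimum tick count = 26; winners = [0]; smallest index = 0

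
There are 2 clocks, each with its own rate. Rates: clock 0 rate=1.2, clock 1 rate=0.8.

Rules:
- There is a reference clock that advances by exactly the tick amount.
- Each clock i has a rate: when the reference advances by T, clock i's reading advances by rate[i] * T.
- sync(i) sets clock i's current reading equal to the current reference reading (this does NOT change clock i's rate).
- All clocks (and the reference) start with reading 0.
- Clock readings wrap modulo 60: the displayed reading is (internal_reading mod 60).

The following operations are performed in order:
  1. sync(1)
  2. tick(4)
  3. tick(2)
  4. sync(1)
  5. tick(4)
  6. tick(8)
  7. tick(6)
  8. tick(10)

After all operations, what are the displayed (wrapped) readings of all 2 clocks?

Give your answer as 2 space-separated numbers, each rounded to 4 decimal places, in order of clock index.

After op 1 sync(1): ref=0.0000 raw=[0.0000 0.0000]
After op 2 tick(4): ref=4.0000 raw=[4.8000 3.2000]
After op 3 tick(2): ref=6.0000 raw=[7.2000 4.8000]
After op 4 sync(1): ref=6.0000 raw=[7.2000 6.0000]
After op 5 tick(4): ref=10.0000 raw=[12.0000 9.2000]
After op 6 tick(8): ref=18.0000 raw=[21.6000 15.6000]
After op 7 tick(6): ref=24.0000 raw=[28.8000 20.4000]
After op 8 tick(10): ref=34.0000 raw=[40.8000 28.4000]
Wrap final raw readings (mod 60): 40.8000 mod 60 = 40.8000; 28.4000 mod 60 = 28.4000

Answer: 40.8000 28.4000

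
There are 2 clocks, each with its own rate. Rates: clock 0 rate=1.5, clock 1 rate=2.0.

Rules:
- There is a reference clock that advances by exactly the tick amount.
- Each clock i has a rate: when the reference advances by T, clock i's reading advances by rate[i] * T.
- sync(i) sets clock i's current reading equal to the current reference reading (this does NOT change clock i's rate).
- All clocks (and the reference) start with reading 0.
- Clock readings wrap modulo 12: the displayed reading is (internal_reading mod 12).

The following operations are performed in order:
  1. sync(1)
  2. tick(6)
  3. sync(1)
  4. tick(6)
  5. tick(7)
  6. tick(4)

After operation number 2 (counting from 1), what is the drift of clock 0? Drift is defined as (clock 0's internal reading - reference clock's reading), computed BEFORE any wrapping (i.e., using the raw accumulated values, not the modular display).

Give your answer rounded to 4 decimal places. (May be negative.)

Answer: 3.0000

Derivation:
After op 1 sync(1): ref=0.0000 raw=[0.0000 0.0000]
After op 2 tick(6): ref=6.0000 raw=[9.0000 12.0000]
Drift of clock 0 after op 2: 9.0000 - 6.0000 = 3.0000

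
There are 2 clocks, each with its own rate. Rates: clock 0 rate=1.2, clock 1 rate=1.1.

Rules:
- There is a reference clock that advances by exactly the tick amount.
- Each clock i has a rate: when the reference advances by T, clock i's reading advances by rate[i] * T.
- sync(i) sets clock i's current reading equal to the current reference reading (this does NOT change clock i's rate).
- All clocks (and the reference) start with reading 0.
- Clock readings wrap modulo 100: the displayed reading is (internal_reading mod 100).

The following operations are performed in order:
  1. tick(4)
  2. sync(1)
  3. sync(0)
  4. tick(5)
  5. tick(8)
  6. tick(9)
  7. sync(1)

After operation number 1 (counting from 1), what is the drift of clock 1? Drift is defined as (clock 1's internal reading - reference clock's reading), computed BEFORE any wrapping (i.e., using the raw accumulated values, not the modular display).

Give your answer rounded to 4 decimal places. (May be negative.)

Answer: 0.4000

Derivation:
After op 1 tick(4): ref=4.0000 raw=[4.8000 4.4000]
Drift of clock 1 after op 1: 4.4000 - 4.0000 = 0.4000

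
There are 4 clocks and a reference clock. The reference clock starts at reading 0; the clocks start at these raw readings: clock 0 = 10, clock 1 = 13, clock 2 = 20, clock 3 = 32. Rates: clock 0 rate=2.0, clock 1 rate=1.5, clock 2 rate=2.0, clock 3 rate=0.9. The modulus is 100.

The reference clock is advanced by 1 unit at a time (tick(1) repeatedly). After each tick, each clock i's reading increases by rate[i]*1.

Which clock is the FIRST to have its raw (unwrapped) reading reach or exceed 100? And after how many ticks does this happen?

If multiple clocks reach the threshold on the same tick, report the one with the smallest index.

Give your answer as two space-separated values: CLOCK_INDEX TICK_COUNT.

Answer: 2 40

Derivation:
clock 0: start=10, rate=2.0, needs 100-10 = 90; ticks = ceil(90/2.0) = ceil(45.0000) = 45; reading at tick 45 = 10 + 2.0*45 = 100.0000
clock 1: start=13, rate=1.5, needs 100-13 = 87; ticks = ceil(87/1.5) = ceil(58.0000) = 58; reading at tick 58 = 13 + 1.5*58 = 100.0000
clock 2: start=20, rate=2.0, needs 100-20 = 80; ticks = ceil(80/2.0) = ceil(40.0000) = 40; reading at tick 40 = 20 + 2.0*40 = 100.0000
clock 3: start=32, rate=0.9, needs 100-32 = 68; ticks = ceil(68/0.9) = ceil(75.5556) = 76; reading at tick 76 = 32 + 0.9*76 = 100.4000
Minimum tick count = 40; winners = [2]; smallest index = 2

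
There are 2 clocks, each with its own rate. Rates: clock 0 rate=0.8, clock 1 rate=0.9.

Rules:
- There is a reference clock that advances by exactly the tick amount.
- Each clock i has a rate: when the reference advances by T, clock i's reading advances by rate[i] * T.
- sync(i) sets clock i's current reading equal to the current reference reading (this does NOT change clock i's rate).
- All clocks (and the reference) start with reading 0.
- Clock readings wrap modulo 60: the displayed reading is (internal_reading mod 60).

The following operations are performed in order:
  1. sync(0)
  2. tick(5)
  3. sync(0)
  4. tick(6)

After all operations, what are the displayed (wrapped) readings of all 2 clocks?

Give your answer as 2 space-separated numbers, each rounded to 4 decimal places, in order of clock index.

After op 1 sync(0): ref=0.0000 raw=[0.0000 0.0000]
After op 2 tick(5): ref=5.0000 raw=[4.0000 4.5000]
After op 3 sync(0): ref=5.0000 raw=[5.0000 4.5000]
After op 4 tick(6): ref=11.0000 raw=[9.8000 9.9000]
Wrap final raw readings (mod 60): 9.8000 mod 60 = 9.8000; 9.9000 mod 60 = 9.9000

Answer: 9.8000 9.9000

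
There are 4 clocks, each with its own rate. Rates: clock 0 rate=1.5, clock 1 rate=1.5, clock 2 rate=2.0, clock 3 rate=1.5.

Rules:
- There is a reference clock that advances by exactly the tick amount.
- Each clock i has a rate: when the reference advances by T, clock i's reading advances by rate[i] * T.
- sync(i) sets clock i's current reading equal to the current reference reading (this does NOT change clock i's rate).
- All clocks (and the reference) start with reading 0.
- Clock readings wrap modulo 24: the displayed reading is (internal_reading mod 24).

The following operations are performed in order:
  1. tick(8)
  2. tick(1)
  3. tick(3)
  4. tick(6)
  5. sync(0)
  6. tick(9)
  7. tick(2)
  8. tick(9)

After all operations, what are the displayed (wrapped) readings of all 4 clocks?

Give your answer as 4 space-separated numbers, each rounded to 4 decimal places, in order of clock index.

Answer: 0.0000 9.0000 4.0000 9.0000

Derivation:
After op 1 tick(8): ref=8.0000 raw=[12.0000 12.0000 16.0000 12.0000]
After op 2 tick(1): ref=9.0000 raw=[13.5000 13.5000 18.0000 13.5000]
After op 3 tick(3): ref=12.0000 raw=[18.0000 18.0000 24.0000 18.0000]
After op 4 tick(6): ref=18.0000 raw=[27.0000 27.0000 36.0000 27.0000]
After op 5 sync(0): ref=18.0000 raw=[18.0000 27.0000 36.0000 27.0000]
After op 6 tick(9): ref=27.0000 raw=[31.5000 40.5000 54.0000 40.5000]
After op 7 tick(2): ref=29.0000 raw=[34.5000 43.5000 58.0000 43.5000]
After op 8 tick(9): ref=38.0000 raw=[48.0000 57.0000 76.0000 57.0000]
Wrap final raw readings (mod 24): 48.0000 mod 24 = 0.0000; 57.0000 mod 24 = 9.0000; 76.0000 mod 24 = 4.0000; 57.0000 mod 24 = 9.0000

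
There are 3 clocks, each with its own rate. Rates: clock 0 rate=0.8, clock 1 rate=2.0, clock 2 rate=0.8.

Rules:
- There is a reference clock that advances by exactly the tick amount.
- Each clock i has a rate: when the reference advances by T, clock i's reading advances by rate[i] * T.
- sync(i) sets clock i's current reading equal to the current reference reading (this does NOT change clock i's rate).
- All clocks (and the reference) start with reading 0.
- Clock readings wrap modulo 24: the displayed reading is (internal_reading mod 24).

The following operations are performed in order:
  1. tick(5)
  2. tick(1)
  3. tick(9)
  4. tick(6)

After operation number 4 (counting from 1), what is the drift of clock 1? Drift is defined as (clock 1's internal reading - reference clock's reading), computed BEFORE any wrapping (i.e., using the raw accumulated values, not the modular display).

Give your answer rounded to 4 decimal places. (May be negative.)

Answer: 21.0000

Derivation:
After op 1 tick(5): ref=5.0000 raw=[4.0000 10.0000 4.0000]
After op 2 tick(1): ref=6.0000 raw=[4.8000 12.0000 4.8000]
After op 3 tick(9): ref=15.0000 raw=[12.0000 30.0000 12.0000]
After op 4 tick(6): ref=21.0000 raw=[16.8000 42.0000 16.8000]
Drift of clock 1 after op 4: 42.0000 - 21.0000 = 21.0000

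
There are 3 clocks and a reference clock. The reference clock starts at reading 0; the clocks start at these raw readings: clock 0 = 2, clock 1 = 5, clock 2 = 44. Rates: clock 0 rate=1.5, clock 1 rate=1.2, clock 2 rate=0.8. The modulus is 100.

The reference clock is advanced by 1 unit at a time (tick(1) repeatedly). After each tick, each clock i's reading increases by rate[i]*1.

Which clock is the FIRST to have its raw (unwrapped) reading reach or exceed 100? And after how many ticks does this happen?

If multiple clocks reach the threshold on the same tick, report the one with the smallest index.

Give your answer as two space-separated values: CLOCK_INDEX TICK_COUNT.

clock 0: start=2, rate=1.5, needs 100-2 = 98; ticks = ceil(98/1.5) = ceil(65.3333) = 66; reading at tick 66 = 2 + 1.5*66 = 101.0000
clock 1: start=5, rate=1.2, needs 100-5 = 95; ticks = ceil(95/1.2) = ceil(79.1667) = 80; reading at tick 80 = 5 + 1.2*80 = 101.0000
clock 2: start=44, rate=0.8, needs 100-44 = 56; ticks = ceil(56/0.8) = ceil(70.0000) = 70; reading at tick 70 = 44 + 0.8*70 = 100.0000
Minimum tick count = 66; winners = [0]; smallest index = 0

Answer: 0 66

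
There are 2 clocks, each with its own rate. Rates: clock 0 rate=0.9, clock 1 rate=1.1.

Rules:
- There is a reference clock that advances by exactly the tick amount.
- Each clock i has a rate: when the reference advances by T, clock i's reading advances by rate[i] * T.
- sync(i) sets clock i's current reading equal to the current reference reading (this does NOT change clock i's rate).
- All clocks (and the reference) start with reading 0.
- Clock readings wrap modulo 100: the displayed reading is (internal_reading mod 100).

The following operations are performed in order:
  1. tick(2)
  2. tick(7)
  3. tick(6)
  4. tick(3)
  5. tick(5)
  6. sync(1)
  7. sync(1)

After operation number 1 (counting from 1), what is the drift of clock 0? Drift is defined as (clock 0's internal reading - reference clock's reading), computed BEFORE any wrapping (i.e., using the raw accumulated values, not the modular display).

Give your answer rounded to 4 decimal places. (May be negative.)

Answer: -0.2000

Derivation:
After op 1 tick(2): ref=2.0000 raw=[1.8000 2.2000]
Drift of clock 0 after op 1: 1.8000 - 2.0000 = -0.2000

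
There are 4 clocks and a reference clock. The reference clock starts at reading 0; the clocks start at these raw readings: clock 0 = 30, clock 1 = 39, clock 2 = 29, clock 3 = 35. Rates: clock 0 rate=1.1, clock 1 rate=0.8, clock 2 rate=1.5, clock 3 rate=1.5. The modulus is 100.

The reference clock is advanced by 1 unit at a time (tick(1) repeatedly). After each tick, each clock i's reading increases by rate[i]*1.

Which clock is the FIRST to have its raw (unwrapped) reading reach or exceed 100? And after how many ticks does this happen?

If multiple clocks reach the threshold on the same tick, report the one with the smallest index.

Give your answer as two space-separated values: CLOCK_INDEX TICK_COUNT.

clock 0: start=30, rate=1.1, needs 100-30 = 70; ticks = ceil(70/1.1) = ceil(63.6364) = 64; reading at tick 64 = 30 + 1.1*64 = 100.4000
clock 1: start=39, rate=0.8, needs 100-39 = 61; ticks = ceil(61/0.8) = ceil(76.2500) = 77; reading at tick 77 = 39 + 0.8*77 = 100.6000
clock 2: start=29, rate=1.5, needs 100-29 = 71; ticks = ceil(71/1.5) = ceil(47.3333) = 48; reading at tick 48 = 29 + 1.5*48 = 101.0000
clock 3: start=35, rate=1.5, needs 100-35 = 65; ticks = ceil(65/1.5) = ceil(43.3333) = 44; reading at tick 44 = 35 + 1.5*44 = 101.0000
Minimum tick count = 44; winners = [3]; smallest index = 3

Answer: 3 44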